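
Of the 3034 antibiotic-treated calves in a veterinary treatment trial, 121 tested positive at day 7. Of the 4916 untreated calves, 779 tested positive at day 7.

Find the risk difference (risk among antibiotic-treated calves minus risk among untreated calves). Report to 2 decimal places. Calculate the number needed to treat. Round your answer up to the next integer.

risk, antibiotic-treated calves = 121/3034 = 0.03988
risk, untreated calves = 779/4916 = 0.15846
risk difference = 0.03988 − 0.15846 = -0.12
absolute risk difference = 0.118581
1 / 0.118581 = 8.433 → round up → 9

RD = -0.12; NNT = 9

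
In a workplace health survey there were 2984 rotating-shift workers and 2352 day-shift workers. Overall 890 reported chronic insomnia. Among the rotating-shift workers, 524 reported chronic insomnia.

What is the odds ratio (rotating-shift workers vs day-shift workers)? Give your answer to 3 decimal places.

OR ≈ 1.156

rotating-shift workers without the outcome: 2984 − 524 = 2460
day-shift workers with the outcome: 890 − 524 = 366
day-shift workers without the outcome: 2352 − 366 = 1986
OR = (524 × 1986) / (2460 × 366) = 1040664/900360 ≈ 1.156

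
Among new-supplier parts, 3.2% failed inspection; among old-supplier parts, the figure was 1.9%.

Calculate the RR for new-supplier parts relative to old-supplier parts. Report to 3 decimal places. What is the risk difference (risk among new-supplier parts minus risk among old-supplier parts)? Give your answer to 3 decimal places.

RR = 1.684; RD = 0.013

RR = 0.03200 / 0.01900 = 1.684
risk difference = 0.03200 − 0.01900 = 0.013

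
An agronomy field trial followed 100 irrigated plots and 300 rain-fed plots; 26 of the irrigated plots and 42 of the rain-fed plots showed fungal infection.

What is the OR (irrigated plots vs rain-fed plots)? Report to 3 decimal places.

odds, irrigated plots = 26/74 = 0.3514
odds, rain-fed plots = 42/258 = 0.1628
OR = 0.3514 / 0.1628 = 2.158

2.158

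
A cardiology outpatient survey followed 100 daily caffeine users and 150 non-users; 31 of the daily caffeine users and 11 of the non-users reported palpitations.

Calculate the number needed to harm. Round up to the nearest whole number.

NNH ≈ 5

risk, daily caffeine users = 31/100 = 0.310000
risk, non-users = 11/150 = 0.073333
absolute risk difference = 0.236667
1 / 0.236667 = 4.225 → round up → 5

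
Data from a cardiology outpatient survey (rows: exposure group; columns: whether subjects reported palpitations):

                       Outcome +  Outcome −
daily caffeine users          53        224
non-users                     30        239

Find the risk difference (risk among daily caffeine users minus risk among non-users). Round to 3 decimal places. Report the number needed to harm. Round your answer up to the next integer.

risk, daily caffeine users = 53/277 = 0.1913
risk, non-users = 30/269 = 0.1115
risk difference = 0.1913 − 0.1115 = 0.080
absolute risk difference = 0.079812
1 / 0.079812 = 12.529 → round up → 13

RD = 0.080; NNH = 13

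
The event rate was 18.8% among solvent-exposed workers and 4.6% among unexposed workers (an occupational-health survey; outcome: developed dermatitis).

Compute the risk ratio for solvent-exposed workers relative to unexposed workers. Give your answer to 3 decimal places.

RR = 0.18800 / 0.04600 = 4.087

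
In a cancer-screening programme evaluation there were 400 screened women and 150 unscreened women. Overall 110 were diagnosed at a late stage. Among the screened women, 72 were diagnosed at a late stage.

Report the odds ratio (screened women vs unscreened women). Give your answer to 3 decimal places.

screened women without the outcome: 400 − 72 = 328
unscreened women with the outcome: 110 − 72 = 38
unscreened women without the outcome: 150 − 38 = 112
OR = (72 × 112) / (328 × 38) = 8064/12464 ≈ 0.647

OR ≈ 0.647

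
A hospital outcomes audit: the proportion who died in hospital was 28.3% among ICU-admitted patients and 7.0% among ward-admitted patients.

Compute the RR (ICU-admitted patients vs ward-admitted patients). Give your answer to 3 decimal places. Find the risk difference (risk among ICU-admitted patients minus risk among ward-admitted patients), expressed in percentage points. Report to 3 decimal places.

RR = 4.043; RD = 21.300

RR = 0.2830 / 0.0700 = 4.043
risk difference = 0.2830 − 0.0700 = 0.2130 → 21.300 percentage points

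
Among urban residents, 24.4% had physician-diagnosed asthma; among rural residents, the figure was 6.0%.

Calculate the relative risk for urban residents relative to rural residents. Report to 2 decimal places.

RR = 0.2440 / 0.0600 = 4.07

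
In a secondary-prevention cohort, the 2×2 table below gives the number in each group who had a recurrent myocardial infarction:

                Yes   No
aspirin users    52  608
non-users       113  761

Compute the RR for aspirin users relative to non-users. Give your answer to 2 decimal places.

0.61

risk, aspirin users = 52/660 = 0.0788
risk, non-users = 113/874 = 0.1293
RR = 0.0788 / 0.1293 = 0.61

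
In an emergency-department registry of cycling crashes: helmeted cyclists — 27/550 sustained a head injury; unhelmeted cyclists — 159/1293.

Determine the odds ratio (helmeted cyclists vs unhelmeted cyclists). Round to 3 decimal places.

odds, helmeted cyclists = 27/523 = 0.05163
odds, unhelmeted cyclists = 159/1134 = 0.14021
OR = 0.05163 / 0.14021 = 0.368

OR ≈ 0.368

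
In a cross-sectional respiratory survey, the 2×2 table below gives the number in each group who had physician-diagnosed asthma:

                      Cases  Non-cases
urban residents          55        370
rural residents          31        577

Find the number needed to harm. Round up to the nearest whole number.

risk, urban residents = 55/425 = 0.129412
risk, rural residents = 31/608 = 0.050987
absolute risk difference = 0.078425
1 / 0.078425 = 12.751 → round up → 13

NNH = 13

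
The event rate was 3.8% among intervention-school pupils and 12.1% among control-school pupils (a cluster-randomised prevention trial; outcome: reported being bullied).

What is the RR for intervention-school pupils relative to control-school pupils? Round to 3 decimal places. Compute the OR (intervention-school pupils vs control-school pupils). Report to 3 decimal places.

RR = 0.03800 / 0.12100 = 0.314
odds, intervention-school pupils = 0.03800/0.96200 = 0.03950
odds, control-school pupils = 0.12100/0.87900 = 0.13766
OR = 0.03950 / 0.13766 = 0.287

RR = 0.314; OR = 0.287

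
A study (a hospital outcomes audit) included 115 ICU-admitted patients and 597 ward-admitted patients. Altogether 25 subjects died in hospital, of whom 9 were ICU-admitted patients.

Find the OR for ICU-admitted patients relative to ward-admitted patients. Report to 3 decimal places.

OR: 3.083

ICU-admitted patients without the outcome: 115 − 9 = 106
ward-admitted patients with the outcome: 25 − 9 = 16
ward-admitted patients without the outcome: 597 − 16 = 581
odds, ICU-admitted patients = 9/106 = 0.08491
odds, ward-admitted patients = 16/581 = 0.02754
OR = 0.08491 / 0.02754 = 3.083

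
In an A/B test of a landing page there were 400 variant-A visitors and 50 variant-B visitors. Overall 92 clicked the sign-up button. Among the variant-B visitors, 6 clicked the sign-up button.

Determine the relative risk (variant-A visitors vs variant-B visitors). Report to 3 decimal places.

variant-A visitors with the outcome: 92 − 6 = 86
variant-A visitors without the outcome: 400 − 86 = 314
variant-B visitors without the outcome: 50 − 6 = 44
risk, variant-A visitors = 86/400 = 0.2150
risk, variant-B visitors = 6/50 = 0.1200
RR = 0.2150 / 0.1200 = 1.792

RR: 1.792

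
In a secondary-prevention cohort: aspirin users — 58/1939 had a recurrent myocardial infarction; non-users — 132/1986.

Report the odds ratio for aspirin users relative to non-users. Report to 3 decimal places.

odds, aspirin users = 58/1881 = 0.03083
odds, non-users = 132/1854 = 0.07120
OR = 0.03083 / 0.07120 = 0.433

OR = 0.433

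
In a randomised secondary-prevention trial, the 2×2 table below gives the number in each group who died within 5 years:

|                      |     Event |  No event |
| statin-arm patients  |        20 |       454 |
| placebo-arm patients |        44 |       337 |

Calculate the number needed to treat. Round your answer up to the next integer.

NNT = 14

risk, statin-arm patients = 20/474 = 0.042194
risk, placebo-arm patients = 44/381 = 0.115486
absolute risk difference = 0.073291
1 / 0.073291 = 13.644 → round up → 14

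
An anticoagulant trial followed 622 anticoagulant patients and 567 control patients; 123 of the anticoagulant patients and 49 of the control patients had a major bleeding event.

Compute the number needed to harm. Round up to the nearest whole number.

risk, anticoagulant patients = 123/622 = 0.197749
risk, control patients = 49/567 = 0.086420
absolute risk difference = 0.111329
1 / 0.111329 = 8.982 → round up → 9

9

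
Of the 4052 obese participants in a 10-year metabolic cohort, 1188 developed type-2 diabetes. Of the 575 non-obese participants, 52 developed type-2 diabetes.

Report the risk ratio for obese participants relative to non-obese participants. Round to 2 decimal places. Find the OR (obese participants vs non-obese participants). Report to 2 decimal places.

risk, obese participants = 1188/4052 = 0.2932
risk, non-obese participants = 52/575 = 0.0904
RR = 0.2932 / 0.0904 = 3.24
odds, obese participants = 1188/2864 = 0.4148
odds, non-obese participants = 52/523 = 0.0994
OR = 0.4148 / 0.0994 = 4.17

RR = 3.24; OR = 4.17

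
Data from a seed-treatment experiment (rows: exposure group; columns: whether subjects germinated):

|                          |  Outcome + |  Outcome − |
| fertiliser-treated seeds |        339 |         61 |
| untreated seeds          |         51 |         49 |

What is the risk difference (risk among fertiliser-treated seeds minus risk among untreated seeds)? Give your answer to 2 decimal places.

RD: 0.34

risk, fertiliser-treated seeds = 339/400 = 0.8475
risk, untreated seeds = 51/100 = 0.5100
risk difference = 0.8475 − 0.5100 = 0.34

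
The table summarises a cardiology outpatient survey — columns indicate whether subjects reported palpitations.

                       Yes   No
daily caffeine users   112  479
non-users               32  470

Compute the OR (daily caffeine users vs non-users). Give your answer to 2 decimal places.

OR = (112 × 470) / (479 × 32) = 52640/15328 ≈ 3.43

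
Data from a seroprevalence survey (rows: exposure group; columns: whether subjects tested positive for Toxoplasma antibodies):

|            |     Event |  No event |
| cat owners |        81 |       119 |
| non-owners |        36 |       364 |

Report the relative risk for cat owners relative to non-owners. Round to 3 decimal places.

4.500

risk, cat owners = 81/200 = 0.4050
risk, non-owners = 36/400 = 0.0900
RR = 0.4050 / 0.0900 = 4.500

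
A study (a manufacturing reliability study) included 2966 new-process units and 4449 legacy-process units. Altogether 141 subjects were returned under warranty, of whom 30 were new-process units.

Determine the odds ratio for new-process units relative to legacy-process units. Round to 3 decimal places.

new-process units without the outcome: 2966 − 30 = 2936
legacy-process units with the outcome: 141 − 30 = 111
legacy-process units without the outcome: 4449 − 111 = 4338
OR = (30 × 4338) / (2936 × 111) = 130140/325896 ≈ 0.399

0.399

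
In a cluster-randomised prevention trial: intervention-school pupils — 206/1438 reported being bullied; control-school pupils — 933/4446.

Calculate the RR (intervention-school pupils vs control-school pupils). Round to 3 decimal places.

risk, intervention-school pupils = 206/1438 = 0.1433
risk, control-school pupils = 933/4446 = 0.2099
RR = 0.1433 / 0.2099 = 0.683

0.683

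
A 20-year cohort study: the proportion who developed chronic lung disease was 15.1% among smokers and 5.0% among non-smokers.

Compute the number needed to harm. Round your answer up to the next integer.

absolute risk difference = 0.101000
1 / 0.101000 = 9.901 → round up → 10

NNH = 10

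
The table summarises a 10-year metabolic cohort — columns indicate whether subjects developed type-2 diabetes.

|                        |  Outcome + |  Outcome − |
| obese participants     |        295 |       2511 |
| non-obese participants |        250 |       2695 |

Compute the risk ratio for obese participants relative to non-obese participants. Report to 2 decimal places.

risk, obese participants = 295/2806 = 0.1051
risk, non-obese participants = 250/2945 = 0.0849
RR = 0.1051 / 0.0849 = 1.24

1.24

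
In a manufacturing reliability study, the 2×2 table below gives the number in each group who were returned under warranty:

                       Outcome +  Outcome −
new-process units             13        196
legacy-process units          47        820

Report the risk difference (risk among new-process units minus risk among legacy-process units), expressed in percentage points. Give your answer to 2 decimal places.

RD ≈ 0.80

risk, new-process units = 13/209 = 0.0622
risk, legacy-process units = 47/867 = 0.0542
risk difference = 0.0622 − 0.0542 = 0.0080 → 0.80 percentage points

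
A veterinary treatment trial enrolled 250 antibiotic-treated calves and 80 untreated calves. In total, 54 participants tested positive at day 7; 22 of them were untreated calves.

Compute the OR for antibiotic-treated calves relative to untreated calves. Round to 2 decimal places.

antibiotic-treated calves with the outcome: 54 − 22 = 32
antibiotic-treated calves without the outcome: 250 − 32 = 218
untreated calves without the outcome: 80 − 22 = 58
OR = (32 × 58) / (218 × 22) = 1856/4796 ≈ 0.39

OR ≈ 0.39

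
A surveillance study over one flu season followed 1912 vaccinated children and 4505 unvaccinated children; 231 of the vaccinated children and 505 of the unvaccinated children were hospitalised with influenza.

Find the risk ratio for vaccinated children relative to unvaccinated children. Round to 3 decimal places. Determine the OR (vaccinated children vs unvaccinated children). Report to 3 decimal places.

RR = 1.078; OR = 1.088

risk, vaccinated children = 231/1912 = 0.1208
risk, unvaccinated children = 505/4505 = 0.1121
RR = 0.1208 / 0.1121 = 1.078
odds, vaccinated children = 231/1681 = 0.1374
odds, unvaccinated children = 505/4000 = 0.1263
OR = 0.1374 / 0.1263 = 1.088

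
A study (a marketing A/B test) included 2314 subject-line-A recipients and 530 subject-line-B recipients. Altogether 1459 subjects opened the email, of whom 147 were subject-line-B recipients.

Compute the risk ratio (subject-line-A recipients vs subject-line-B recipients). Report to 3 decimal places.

subject-line-A recipients with the outcome: 1459 − 147 = 1312
subject-line-A recipients without the outcome: 2314 − 1312 = 1002
subject-line-B recipients without the outcome: 530 − 147 = 383
risk, subject-line-A recipients = 1312/2314 = 0.5670
risk, subject-line-B recipients = 147/530 = 0.2774
RR = 0.5670 / 0.2774 = 2.044

RR = 2.044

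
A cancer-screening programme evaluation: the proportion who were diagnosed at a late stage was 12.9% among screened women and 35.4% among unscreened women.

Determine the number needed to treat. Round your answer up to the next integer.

absolute risk difference = 0.225000
1 / 0.225000 = 4.444 → round up → 5

NNT ≈ 5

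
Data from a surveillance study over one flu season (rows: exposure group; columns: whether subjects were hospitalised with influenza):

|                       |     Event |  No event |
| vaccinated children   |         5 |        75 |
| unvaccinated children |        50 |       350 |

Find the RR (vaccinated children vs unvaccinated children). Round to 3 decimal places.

risk, vaccinated children = 5/80 = 0.0625
risk, unvaccinated children = 50/400 = 0.1250
RR = 0.0625 / 0.1250 = 0.500

RR ≈ 0.500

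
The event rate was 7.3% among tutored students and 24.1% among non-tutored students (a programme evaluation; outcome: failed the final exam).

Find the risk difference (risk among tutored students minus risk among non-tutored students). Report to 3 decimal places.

risk difference = 0.0730 − 0.2410 = -0.168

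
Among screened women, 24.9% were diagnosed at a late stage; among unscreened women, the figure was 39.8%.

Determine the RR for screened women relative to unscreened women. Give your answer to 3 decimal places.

RR = 0.2490 / 0.3980 = 0.626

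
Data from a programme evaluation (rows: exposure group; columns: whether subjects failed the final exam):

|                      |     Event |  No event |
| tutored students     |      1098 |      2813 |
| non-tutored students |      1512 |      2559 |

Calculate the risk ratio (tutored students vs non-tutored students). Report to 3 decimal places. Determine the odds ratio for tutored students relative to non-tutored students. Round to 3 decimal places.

RR = 0.756; OR = 0.661

risk, tutored students = 1098/3911 = 0.2807
risk, non-tutored students = 1512/4071 = 0.3714
RR = 0.2807 / 0.3714 = 0.756
odds, tutored students = 1098/2813 = 0.3903
odds, non-tutored students = 1512/2559 = 0.5909
OR = 0.3903 / 0.5909 = 0.661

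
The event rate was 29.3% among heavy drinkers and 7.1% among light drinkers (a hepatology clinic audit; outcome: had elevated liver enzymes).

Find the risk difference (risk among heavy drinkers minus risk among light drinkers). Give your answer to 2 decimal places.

risk difference = 0.2930 − 0.0710 = 0.22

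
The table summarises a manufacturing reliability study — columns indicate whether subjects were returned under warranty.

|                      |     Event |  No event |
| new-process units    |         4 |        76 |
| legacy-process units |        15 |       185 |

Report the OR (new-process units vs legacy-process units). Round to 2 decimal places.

OR = (4 × 185) / (76 × 15) = 740/1140 ≈ 0.65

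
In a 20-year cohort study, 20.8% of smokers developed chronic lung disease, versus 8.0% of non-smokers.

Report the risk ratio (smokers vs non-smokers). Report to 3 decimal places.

RR = 0.2080 / 0.0800 = 2.600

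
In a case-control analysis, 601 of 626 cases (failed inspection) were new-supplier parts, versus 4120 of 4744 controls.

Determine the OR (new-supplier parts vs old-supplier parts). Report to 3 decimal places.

OR = (601 × 624) / (4120 × 25) = 375024/103000 ≈ 3.641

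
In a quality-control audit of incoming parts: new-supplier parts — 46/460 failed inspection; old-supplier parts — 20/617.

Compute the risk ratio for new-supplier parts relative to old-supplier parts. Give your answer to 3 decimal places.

risk, new-supplier parts = 46/460 = 0.10000
risk, old-supplier parts = 20/617 = 0.03241
RR = 0.10000 / 0.03241 = 3.085

RR ≈ 3.085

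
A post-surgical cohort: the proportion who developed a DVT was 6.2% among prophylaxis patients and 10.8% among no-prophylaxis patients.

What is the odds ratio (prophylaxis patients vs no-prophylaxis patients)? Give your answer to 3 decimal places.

odds, prophylaxis patients = 0.0620/0.9380 = 0.0661
odds, no-prophylaxis patients = 0.1080/0.8920 = 0.1211
OR = 0.0661 / 0.1211 = 0.546

0.546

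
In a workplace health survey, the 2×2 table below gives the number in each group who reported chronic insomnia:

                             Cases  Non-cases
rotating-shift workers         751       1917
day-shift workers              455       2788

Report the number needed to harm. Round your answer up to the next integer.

risk, rotating-shift workers = 751/2668 = 0.281484
risk, day-shift workers = 455/3243 = 0.140302
absolute risk difference = 0.141182
1 / 0.141182 = 7.083 → round up → 8

NNH = 8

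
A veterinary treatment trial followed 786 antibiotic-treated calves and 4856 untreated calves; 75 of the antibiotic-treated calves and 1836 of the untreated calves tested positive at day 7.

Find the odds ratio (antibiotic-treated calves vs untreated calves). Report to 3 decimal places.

OR = (75 × 3020) / (711 × 1836) = 226500/1305396 ≈ 0.174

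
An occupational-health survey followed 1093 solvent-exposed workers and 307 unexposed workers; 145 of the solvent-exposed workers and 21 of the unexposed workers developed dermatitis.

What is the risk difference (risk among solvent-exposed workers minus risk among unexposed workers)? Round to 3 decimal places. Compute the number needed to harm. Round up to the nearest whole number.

risk, solvent-exposed workers = 145/1093 = 0.1327
risk, unexposed workers = 21/307 = 0.0684
risk difference = 0.1327 − 0.0684 = 0.064
absolute risk difference = 0.064258
1 / 0.064258 = 15.562 → round up → 16

RD = 0.064; NNH = 16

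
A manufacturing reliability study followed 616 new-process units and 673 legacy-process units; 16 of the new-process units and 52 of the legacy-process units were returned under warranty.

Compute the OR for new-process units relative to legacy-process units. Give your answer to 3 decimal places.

OR: 0.318

odds, new-process units = 16/600 = 0.02667
odds, legacy-process units = 52/621 = 0.08374
OR = 0.02667 / 0.08374 = 0.318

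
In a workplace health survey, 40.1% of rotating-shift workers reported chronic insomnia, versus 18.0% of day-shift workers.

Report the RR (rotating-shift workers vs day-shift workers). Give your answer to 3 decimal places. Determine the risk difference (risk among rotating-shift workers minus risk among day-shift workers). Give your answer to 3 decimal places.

RR = 2.228; RD = 0.221

RR = 0.4010 / 0.1800 = 2.228
risk difference = 0.4010 − 0.1800 = 0.221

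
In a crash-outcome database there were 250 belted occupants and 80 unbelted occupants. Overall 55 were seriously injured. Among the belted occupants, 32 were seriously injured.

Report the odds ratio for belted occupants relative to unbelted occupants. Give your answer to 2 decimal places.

belted occupants without the outcome: 250 − 32 = 218
unbelted occupants with the outcome: 55 − 32 = 23
unbelted occupants without the outcome: 80 − 23 = 57
odds, belted occupants = 32/218 = 0.1468
odds, unbelted occupants = 23/57 = 0.4035
OR = 0.1468 / 0.4035 = 0.36

OR = 0.36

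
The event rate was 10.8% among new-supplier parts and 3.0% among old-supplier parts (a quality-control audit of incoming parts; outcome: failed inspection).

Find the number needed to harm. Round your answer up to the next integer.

NNH: 13

absolute risk difference = 0.078000
1 / 0.078000 = 12.821 → round up → 13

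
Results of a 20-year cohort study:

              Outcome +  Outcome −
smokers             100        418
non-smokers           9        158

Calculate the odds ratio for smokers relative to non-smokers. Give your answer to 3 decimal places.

OR = (100 × 158) / (418 × 9) = 15800/3762 ≈ 4.200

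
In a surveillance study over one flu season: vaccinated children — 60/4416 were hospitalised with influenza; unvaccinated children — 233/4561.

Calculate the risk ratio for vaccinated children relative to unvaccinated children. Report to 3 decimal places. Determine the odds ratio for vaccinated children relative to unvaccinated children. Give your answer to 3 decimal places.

risk, vaccinated children = 60/4416 = 0.01359
risk, unvaccinated children = 233/4561 = 0.05109
RR = 0.01359 / 0.05109 = 0.266
OR = (60 × 4328) / (4356 × 233) = 259680/1014948 ≈ 0.256

RR = 0.266; OR = 0.256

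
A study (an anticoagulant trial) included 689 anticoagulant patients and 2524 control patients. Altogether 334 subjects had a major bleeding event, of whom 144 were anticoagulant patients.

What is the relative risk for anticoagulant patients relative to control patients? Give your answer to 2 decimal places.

RR = 2.78

anticoagulant patients without the outcome: 689 − 144 = 545
control patients with the outcome: 334 − 144 = 190
control patients without the outcome: 2524 − 190 = 2334
risk, anticoagulant patients = 144/689 = 0.2090
risk, control patients = 190/2524 = 0.0753
RR = 0.2090 / 0.0753 = 2.78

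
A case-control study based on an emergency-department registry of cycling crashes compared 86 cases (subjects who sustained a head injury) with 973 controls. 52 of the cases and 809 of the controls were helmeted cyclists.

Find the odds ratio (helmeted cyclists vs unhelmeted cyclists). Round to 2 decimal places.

OR = (52 × 164) / (809 × 34) = 8528/27506 ≈ 0.31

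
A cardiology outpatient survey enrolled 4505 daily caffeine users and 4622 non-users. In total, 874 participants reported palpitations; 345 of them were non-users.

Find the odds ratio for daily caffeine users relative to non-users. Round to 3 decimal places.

OR: 1.649

daily caffeine users with the outcome: 874 − 345 = 529
daily caffeine users without the outcome: 4505 − 529 = 3976
non-users without the outcome: 4622 − 345 = 4277
OR = (529 × 4277) / (3976 × 345) = 2262533/1371720 ≈ 1.649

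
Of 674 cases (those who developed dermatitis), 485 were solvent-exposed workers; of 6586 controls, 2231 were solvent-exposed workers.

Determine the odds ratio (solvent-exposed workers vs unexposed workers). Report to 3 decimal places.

OR = (485 × 4355) / (2231 × 189) = 2112175/421659 ≈ 5.009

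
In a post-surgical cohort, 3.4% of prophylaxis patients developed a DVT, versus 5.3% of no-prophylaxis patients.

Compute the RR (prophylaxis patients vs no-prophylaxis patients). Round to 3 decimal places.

RR = 0.03400 / 0.05300 = 0.642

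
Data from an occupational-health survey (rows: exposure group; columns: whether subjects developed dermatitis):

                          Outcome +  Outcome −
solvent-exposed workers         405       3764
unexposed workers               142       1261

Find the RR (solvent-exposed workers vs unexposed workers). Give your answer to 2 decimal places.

risk, solvent-exposed workers = 405/4169 = 0.0971
risk, unexposed workers = 142/1403 = 0.1012
RR = 0.0971 / 0.1012 = 0.96

RR = 0.96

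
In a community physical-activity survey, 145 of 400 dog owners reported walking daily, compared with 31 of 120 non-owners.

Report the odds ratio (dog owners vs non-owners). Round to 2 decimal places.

OR = (145 × 89) / (255 × 31) = 12905/7905 ≈ 1.63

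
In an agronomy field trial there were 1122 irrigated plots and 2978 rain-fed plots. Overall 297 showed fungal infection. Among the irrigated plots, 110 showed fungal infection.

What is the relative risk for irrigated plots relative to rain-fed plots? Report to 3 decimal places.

1.561

irrigated plots without the outcome: 1122 − 110 = 1012
rain-fed plots with the outcome: 297 − 110 = 187
rain-fed plots without the outcome: 2978 − 187 = 2791
risk, irrigated plots = 110/1122 = 0.0980
risk, rain-fed plots = 187/2978 = 0.0628
RR = 0.0980 / 0.0628 = 1.561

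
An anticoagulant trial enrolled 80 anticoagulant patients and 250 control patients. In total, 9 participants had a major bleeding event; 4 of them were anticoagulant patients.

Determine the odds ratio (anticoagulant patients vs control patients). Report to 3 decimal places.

anticoagulant patients without the outcome: 80 − 4 = 76
control patients with the outcome: 9 − 4 = 5
control patients without the outcome: 250 − 5 = 245
OR = (4 × 245) / (76 × 5) = 980/380 ≈ 2.579

OR ≈ 2.579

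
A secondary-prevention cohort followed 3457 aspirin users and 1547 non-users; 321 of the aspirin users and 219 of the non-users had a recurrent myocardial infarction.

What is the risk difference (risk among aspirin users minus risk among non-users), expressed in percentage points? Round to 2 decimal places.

risk, aspirin users = 321/3457 = 0.0929
risk, non-users = 219/1547 = 0.1416
risk difference = 0.0929 − 0.1416 = -0.0487 → -4.87 percentage points

RD ≈ -4.87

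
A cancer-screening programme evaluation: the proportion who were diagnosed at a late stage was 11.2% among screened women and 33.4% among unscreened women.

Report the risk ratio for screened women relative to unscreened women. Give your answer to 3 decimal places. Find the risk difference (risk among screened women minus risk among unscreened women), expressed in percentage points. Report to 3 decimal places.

RR = 0.1120 / 0.3340 = 0.335
risk difference = 0.1120 − 0.3340 = -0.2220 → -22.200 percentage points

RR = 0.335; RD = -22.200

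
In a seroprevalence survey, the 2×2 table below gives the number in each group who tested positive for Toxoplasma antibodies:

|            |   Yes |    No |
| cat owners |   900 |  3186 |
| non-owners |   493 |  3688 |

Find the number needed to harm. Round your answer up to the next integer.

risk, cat owners = 900/4086 = 0.220264
risk, non-owners = 493/4181 = 0.117914
absolute risk difference = 0.102350
1 / 0.102350 = 9.770 → round up → 10

NNH = 10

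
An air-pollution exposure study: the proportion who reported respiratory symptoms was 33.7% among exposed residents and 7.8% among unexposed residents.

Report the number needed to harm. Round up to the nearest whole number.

NNH = 4

absolute risk difference = 0.259000
1 / 0.259000 = 3.861 → round up → 4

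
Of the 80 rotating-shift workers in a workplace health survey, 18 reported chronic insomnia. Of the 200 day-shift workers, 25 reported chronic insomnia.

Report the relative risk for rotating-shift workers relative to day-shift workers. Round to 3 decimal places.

RR = 1.800

risk, rotating-shift workers = 18/80 = 0.2250
risk, day-shift workers = 25/200 = 0.1250
RR = 0.2250 / 0.1250 = 1.800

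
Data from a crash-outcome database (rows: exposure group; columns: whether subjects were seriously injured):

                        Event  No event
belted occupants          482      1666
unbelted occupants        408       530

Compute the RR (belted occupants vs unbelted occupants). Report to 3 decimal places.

risk, belted occupants = 482/2148 = 0.2244
risk, unbelted occupants = 408/938 = 0.4350
RR = 0.2244 / 0.4350 = 0.516

RR: 0.516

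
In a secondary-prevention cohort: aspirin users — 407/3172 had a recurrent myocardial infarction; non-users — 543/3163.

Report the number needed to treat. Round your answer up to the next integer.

NNT ≈ 24

risk, aspirin users = 407/3172 = 0.128310
risk, non-users = 543/3163 = 0.171672
absolute risk difference = 0.043362
1 / 0.043362 = 23.062 → round up → 24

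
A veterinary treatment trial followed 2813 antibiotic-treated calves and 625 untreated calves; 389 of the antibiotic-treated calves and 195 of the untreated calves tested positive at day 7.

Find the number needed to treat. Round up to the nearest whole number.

risk, antibiotic-treated calves = 389/2813 = 0.138287
risk, untreated calves = 195/625 = 0.312000
absolute risk difference = 0.173713
1 / 0.173713 = 5.757 → round up → 6

NNT = 6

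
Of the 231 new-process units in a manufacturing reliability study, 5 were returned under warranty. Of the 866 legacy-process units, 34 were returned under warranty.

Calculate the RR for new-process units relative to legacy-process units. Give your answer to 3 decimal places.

risk, new-process units = 5/231 = 0.02165
risk, legacy-process units = 34/866 = 0.03926
RR = 0.02165 / 0.03926 = 0.551

0.551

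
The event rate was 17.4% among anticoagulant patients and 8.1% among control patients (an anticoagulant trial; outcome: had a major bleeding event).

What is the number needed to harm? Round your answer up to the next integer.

absolute risk difference = 0.093000
1 / 0.093000 = 10.753 → round up → 11

NNH ≈ 11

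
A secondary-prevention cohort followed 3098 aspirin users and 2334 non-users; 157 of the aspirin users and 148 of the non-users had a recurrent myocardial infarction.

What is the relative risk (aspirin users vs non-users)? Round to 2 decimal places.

RR ≈ 0.80

risk, aspirin users = 157/3098 = 0.0507
risk, non-users = 148/2334 = 0.0634
RR = 0.0507 / 0.0634 = 0.80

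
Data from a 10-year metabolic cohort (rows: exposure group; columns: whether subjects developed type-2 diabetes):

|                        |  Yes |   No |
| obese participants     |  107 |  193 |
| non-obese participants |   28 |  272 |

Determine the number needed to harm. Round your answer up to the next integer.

risk, obese participants = 107/300 = 0.356667
risk, non-obese participants = 28/300 = 0.093333
absolute risk difference = 0.263333
1 / 0.263333 = 3.797 → round up → 4

NNH ≈ 4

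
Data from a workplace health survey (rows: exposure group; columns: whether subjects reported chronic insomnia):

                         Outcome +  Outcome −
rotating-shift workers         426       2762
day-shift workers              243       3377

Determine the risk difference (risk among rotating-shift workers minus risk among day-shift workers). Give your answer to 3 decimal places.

risk, rotating-shift workers = 426/3188 = 0.1336
risk, day-shift workers = 243/3620 = 0.0671
risk difference = 0.1336 − 0.0671 = 0.066

RD = 0.066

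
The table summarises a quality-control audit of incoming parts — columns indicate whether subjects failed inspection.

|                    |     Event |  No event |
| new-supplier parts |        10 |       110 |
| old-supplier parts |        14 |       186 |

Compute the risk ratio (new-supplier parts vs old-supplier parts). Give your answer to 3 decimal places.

1.190

risk, new-supplier parts = 10/120 = 0.0833
risk, old-supplier parts = 14/200 = 0.0700
RR = 0.0833 / 0.0700 = 1.190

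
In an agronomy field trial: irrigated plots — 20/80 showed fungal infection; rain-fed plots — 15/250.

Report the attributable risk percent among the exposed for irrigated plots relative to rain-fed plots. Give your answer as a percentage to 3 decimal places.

76.000%

risk, irrigated plots = 20/80 = 0.2500
risk, rain-fed plots = 15/250 = 0.0600
AR% = (0.2500 − 0.0600) / 0.2500 = 0.7600 → 76.000%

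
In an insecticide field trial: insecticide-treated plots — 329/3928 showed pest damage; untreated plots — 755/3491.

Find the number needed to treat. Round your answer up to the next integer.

NNT ≈ 8

risk, insecticide-treated plots = 329/3928 = 0.083758
risk, untreated plots = 755/3491 = 0.216270
absolute risk difference = 0.132513
1 / 0.132513 = 7.546 → round up → 8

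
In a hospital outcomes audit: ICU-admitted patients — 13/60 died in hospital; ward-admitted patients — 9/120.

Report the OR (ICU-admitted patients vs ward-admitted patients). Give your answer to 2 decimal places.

OR = (13 × 111) / (47 × 9) = 1443/423 ≈ 3.41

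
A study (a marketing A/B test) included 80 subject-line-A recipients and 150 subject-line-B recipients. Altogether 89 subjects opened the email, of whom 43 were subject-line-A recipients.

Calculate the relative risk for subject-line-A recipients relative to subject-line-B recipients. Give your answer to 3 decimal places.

subject-line-A recipients without the outcome: 80 − 43 = 37
subject-line-B recipients with the outcome: 89 − 43 = 46
subject-line-B recipients without the outcome: 150 − 46 = 104
risk, subject-line-A recipients = 43/80 = 0.5375
risk, subject-line-B recipients = 46/150 = 0.3067
RR = 0.5375 / 0.3067 = 1.753

1.753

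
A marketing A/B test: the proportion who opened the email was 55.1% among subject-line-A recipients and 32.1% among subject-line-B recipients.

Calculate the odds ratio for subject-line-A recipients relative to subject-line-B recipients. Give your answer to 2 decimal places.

OR ≈ 2.60

odds, subject-line-A recipients = 0.5510/0.4490 = 1.2272
odds, subject-line-B recipients = 0.3210/0.6790 = 0.4728
OR = 1.2272 / 0.4728 = 2.60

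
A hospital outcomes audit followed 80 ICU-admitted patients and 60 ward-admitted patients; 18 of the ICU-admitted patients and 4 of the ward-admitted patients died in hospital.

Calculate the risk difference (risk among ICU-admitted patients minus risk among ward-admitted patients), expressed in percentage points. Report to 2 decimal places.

15.83

risk, ICU-admitted patients = 18/80 = 0.2250
risk, ward-admitted patients = 4/60 = 0.0667
risk difference = 0.2250 − 0.0667 = 0.1583 → 15.83 percentage points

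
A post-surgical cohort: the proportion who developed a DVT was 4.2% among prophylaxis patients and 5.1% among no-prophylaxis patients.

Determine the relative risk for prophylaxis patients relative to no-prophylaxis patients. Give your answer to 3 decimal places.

RR = 0.04200 / 0.05100 = 0.824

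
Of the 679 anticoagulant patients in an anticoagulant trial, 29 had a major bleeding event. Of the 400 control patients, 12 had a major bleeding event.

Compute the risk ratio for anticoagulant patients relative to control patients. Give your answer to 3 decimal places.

risk, anticoagulant patients = 29/679 = 0.04271
risk, control patients = 12/400 = 0.03000
RR = 0.04271 / 0.03000 = 1.424

RR = 1.424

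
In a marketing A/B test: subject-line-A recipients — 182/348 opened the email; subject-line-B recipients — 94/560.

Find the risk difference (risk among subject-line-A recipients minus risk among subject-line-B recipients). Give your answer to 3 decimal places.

risk, subject-line-A recipients = 182/348 = 0.5230
risk, subject-line-B recipients = 94/560 = 0.1679
risk difference = 0.5230 − 0.1679 = 0.355

0.355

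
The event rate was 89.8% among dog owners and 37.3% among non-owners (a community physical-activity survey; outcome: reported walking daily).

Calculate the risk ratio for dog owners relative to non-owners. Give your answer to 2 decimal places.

RR = 0.8980 / 0.3730 = 2.41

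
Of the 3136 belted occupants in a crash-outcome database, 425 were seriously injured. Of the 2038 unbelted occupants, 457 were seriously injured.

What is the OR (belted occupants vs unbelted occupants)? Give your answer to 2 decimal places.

odds, belted occupants = 425/2711 = 0.1568
odds, unbelted occupants = 457/1581 = 0.2891
OR = 0.1568 / 0.2891 = 0.54

0.54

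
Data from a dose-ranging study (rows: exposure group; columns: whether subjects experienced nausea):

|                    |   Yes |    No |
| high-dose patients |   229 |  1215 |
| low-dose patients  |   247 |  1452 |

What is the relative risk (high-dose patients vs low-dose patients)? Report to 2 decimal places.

1.09

risk, high-dose patients = 229/1444 = 0.1586
risk, low-dose patients = 247/1699 = 0.1454
RR = 0.1586 / 0.1454 = 1.09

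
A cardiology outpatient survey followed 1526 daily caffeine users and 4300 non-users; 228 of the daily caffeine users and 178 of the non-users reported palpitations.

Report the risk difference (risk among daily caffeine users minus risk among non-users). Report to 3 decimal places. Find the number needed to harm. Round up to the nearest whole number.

risk, daily caffeine users = 228/1526 = 0.14941
risk, non-users = 178/4300 = 0.04140
risk difference = 0.14941 − 0.04140 = 0.108
absolute risk difference = 0.108015
1 / 0.108015 = 9.258 → round up → 10

RD = 0.108; NNH = 10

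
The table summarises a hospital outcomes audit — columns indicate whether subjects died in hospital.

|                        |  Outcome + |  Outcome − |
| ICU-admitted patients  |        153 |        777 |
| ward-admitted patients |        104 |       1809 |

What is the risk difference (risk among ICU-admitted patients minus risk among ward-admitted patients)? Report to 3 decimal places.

RD = 0.110

risk, ICU-admitted patients = 153/930 = 0.1645
risk, ward-admitted patients = 104/1913 = 0.0544
risk difference = 0.1645 − 0.0544 = 0.110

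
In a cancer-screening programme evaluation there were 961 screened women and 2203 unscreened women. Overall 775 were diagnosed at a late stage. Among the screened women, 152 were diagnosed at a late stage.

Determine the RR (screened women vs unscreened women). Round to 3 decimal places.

screened women without the outcome: 961 − 152 = 809
unscreened women with the outcome: 775 − 152 = 623
unscreened women without the outcome: 2203 − 623 = 1580
risk, screened women = 152/961 = 0.1582
risk, unscreened women = 623/2203 = 0.2828
RR = 0.1582 / 0.2828 = 0.559

0.559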